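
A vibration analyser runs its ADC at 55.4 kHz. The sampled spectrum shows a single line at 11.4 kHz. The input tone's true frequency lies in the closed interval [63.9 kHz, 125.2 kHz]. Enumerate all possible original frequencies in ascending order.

66.8 kHz, 99.4 kHz, 122.2 kHz

Frequencies that alias to 11.4 kHz are k·fs ± 11.4 kHz for integer k ≥ 0.
k=0: 11.4 kHz.
k=1: 44 kHz, 66.8 kHz.
k=2: 99.4 kHz, 122.2 kHz.
k=3: 154.8 kHz, 177.6 kHz.
Within [63.9 kHz, 125.2 kHz]: 66.8 kHz, 99.4 kHz, 122.2 kHz.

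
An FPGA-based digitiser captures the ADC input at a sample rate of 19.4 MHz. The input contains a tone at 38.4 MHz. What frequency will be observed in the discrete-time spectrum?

38.4 MHz mod fs = 19 MHz.
19 MHz > fs/2 = 9.7 MHz, folds to fs − 19 MHz = 0.4 MHz.

0.4 MHz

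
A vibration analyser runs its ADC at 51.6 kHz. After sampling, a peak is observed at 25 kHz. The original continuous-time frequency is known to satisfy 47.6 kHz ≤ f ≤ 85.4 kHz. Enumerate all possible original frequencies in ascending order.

Frequencies that alias to 25 kHz are k·fs ± 25 kHz for integer k ≥ 0.
k=0: 25 kHz.
k=1: 26.6 kHz, 76.6 kHz.
k=2: 78.2 kHz, 128.2 kHz.
k=3: 129.8 kHz, 179.8 kHz.
Within [47.6 kHz, 85.4 kHz]: 76.6 kHz, 78.2 kHz.

76.6 kHz, 78.2 kHz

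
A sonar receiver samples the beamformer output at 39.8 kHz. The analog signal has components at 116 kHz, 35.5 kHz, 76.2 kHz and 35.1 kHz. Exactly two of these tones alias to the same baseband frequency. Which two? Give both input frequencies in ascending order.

fs/2 = 19.9 kHz.
116 kHz mod fs = 36.4 kHz.
36.4 kHz > fs/2 = 19.9 kHz, folds to fs − 36.4 kHz = 3.4 kHz.
35.5 kHz > fs/2 = 19.9 kHz, folds to fs − 35.5 kHz = 4.3 kHz.
76.2 kHz mod fs = 36.4 kHz.
36.4 kHz > fs/2 = 19.9 kHz, folds to fs − 36.4 kHz = 3.4 kHz.
35.1 kHz > fs/2 = 19.9 kHz, folds to fs − 35.1 kHz = 4.7 kHz.
76.2 kHz and 116 kHz both map to 3.4 kHz.

76.2 kHz, 116 kHz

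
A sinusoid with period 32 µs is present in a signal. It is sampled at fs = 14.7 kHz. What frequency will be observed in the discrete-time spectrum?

1.85 kHz

T = 32 µs → f = 1/T = 31.25 kHz.
31.25 kHz mod fs = 1.85 kHz.
1.85 kHz ≤ fs/2 = 7.35 kHz, appears at 1.85 kHz.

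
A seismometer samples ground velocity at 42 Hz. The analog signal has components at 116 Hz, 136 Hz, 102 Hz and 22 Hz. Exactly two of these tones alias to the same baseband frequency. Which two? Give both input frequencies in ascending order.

fs/2 = 21 Hz.
116 Hz mod fs = 32 Hz.
32 Hz > fs/2 = 21 Hz, folds to fs − 32 Hz = 10 Hz.
136 Hz mod fs = 10 Hz.
10 Hz ≤ fs/2 = 21 Hz, appears at 10 Hz.
102 Hz mod fs = 18 Hz.
18 Hz ≤ fs/2 = 21 Hz, appears at 18 Hz.
22 Hz > fs/2 = 21 Hz, folds to fs − 22 Hz = 20 Hz.
116 Hz and 136 Hz both map to 10 Hz.

116 Hz, 136 Hz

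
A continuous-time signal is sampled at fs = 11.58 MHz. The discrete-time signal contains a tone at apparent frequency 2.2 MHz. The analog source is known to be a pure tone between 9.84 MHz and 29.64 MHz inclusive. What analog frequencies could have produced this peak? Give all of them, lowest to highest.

Frequencies that alias to 2.2 MHz are k·fs ± 2.2 MHz for integer k ≥ 0.
k=0: 2.2 MHz.
k=1: 9.38 MHz, 13.78 MHz.
k=2: 20.96 MHz, 25.36 MHz.
k=3: 32.54 MHz, 36.94 MHz.
Within [9.84 MHz, 29.64 MHz]: 13.78 MHz, 20.96 MHz, 25.36 MHz.

13.78 MHz, 20.96 MHz, 25.36 MHz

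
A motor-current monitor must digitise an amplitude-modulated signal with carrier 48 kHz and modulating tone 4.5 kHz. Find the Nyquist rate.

AM sidebands sit at fc ± fm = 43.5 kHz and 52.5 kHz.
Highest-frequency component: 52.5 kHz.
Nyquist rate = 2 × 52.5 kHz = 105 kHz.

105 kHz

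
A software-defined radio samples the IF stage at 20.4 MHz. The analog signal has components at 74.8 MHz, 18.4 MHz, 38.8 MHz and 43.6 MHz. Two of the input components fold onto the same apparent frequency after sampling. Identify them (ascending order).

18.4 MHz, 38.8 MHz

fs/2 = 10.2 MHz.
74.8 MHz mod fs = 13.6 MHz.
13.6 MHz > fs/2 = 10.2 MHz, folds to fs − 13.6 MHz = 6.8 MHz.
18.4 MHz > fs/2 = 10.2 MHz, folds to fs − 18.4 MHz = 2 MHz.
38.8 MHz mod fs = 18.4 MHz.
18.4 MHz > fs/2 = 10.2 MHz, folds to fs − 18.4 MHz = 2 MHz.
43.6 MHz mod fs = 2.8 MHz.
2.8 MHz ≤ fs/2 = 10.2 MHz, appears at 2.8 MHz.
18.4 MHz and 38.8 MHz both map to 2 MHz.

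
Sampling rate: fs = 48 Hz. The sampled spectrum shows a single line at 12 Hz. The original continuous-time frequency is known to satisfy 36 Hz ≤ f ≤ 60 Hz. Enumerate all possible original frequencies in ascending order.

Frequencies that alias to 12 Hz are k·fs ± 12 Hz for integer k ≥ 0.
k=0: 12 Hz.
k=1: 36 Hz, 60 Hz.
k=2: 84 Hz, 108 Hz.
Within [36 Hz, 60 Hz]: 36 Hz, 60 Hz.

36 Hz, 60 Hz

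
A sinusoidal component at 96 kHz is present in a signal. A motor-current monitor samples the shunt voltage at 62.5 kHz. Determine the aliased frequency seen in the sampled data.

96 kHz mod fs = 33.5 kHz.
33.5 kHz > fs/2 = 31.25 kHz, folds to fs − 33.5 kHz = 29 kHz.

29 kHz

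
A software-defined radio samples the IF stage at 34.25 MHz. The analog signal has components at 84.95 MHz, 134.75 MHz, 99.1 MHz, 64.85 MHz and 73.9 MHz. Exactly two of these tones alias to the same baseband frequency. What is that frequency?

fs/2 = 17.125 MHz.
84.95 MHz mod fs = 16.45 MHz.
16.45 MHz ≤ fs/2 = 17.125 MHz, appears at 16.45 MHz.
134.75 MHz mod fs = 32 MHz.
32 MHz > fs/2 = 17.125 MHz, folds to fs − 32 MHz = 2.25 MHz.
99.1 MHz mod fs = 30.6 MHz.
30.6 MHz > fs/2 = 17.125 MHz, folds to fs − 30.6 MHz = 3.65 MHz.
64.85 MHz mod fs = 30.6 MHz.
30.6 MHz > fs/2 = 17.125 MHz, folds to fs − 30.6 MHz = 3.65 MHz.
73.9 MHz mod fs = 5.4 MHz.
5.4 MHz ≤ fs/2 = 17.125 MHz, appears at 5.4 MHz.
64.85 MHz and 99.1 MHz both map to 3.65 MHz.

3.65 MHz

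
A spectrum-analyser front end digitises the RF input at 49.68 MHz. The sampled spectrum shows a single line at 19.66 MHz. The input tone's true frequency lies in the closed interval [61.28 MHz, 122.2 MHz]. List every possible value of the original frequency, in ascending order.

Frequencies that alias to 19.66 MHz are k·fs ± 19.66 MHz for integer k ≥ 0.
k=0: 19.66 MHz.
k=1: 30.02 MHz, 69.34 MHz.
k=2: 79.7 MHz, 119.02 MHz.
k=3: 129.38 MHz, 168.7 MHz.
Within [61.28 MHz, 122.2 MHz]: 69.34 MHz, 79.7 MHz, 119.02 MHz.

69.34 MHz, 79.7 MHz, 119.02 MHz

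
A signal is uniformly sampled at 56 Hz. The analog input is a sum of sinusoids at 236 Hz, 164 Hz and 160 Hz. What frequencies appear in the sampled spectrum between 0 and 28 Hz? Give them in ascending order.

fs/2 = 28 Hz.
236 Hz mod fs = 12 Hz.
12 Hz ≤ fs/2 = 28 Hz, appears at 12 Hz.
164 Hz mod fs = 52 Hz.
52 Hz > fs/2 = 28 Hz, folds to fs − 52 Hz = 4 Hz.
160 Hz mod fs = 48 Hz.
48 Hz > fs/2 = 28 Hz, folds to fs − 48 Hz = 8 Hz.
Distinct values: {4 Hz, 8 Hz, 12 Hz}.

4 Hz, 8 Hz, 12 Hz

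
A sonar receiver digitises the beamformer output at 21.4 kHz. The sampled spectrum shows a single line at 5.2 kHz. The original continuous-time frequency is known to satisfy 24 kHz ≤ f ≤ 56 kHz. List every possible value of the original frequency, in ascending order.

26.6 kHz, 37.6 kHz, 48 kHz

Frequencies that alias to 5.2 kHz are k·fs ± 5.2 kHz for integer k ≥ 0.
k=0: 5.2 kHz.
k=1: 16.2 kHz, 26.6 kHz.
k=2: 37.6 kHz, 48 kHz.
k=3: 59 kHz, 69.4 kHz.
Within [24 kHz, 56 kHz]: 26.6 kHz, 37.6 kHz, 48 kHz.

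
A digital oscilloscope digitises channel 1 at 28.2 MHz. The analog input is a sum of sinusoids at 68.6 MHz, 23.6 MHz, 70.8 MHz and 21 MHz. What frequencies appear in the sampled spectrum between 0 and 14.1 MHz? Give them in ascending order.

fs/2 = 14.1 MHz.
68.6 MHz mod fs = 12.2 MHz.
12.2 MHz ≤ fs/2 = 14.1 MHz, appears at 12.2 MHz.
23.6 MHz > fs/2 = 14.1 MHz, folds to fs − 23.6 MHz = 4.6 MHz.
70.8 MHz mod fs = 14.4 MHz.
14.4 MHz > fs/2 = 14.1 MHz, folds to fs − 14.4 MHz = 13.8 MHz.
21 MHz > fs/2 = 14.1 MHz, folds to fs − 21 MHz = 7.2 MHz.
Distinct values: {4.6 MHz, 7.2 MHz, 12.2 MHz, 13.8 MHz}.

4.6 MHz, 7.2 MHz, 12.2 MHz, 13.8 MHz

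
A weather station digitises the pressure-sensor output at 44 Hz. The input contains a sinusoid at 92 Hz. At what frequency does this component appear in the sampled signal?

4 Hz

92 Hz mod fs = 4 Hz.
4 Hz ≤ fs/2 = 22 Hz, appears at 4 Hz.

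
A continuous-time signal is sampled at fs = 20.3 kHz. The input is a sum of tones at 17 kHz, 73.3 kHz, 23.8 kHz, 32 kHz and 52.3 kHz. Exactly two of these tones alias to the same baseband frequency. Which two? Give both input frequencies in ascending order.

32 kHz, 52.3 kHz

fs/2 = 10.15 kHz.
17 kHz > fs/2 = 10.15 kHz, folds to fs − 17 kHz = 3.3 kHz.
73.3 kHz mod fs = 12.4 kHz.
12.4 kHz > fs/2 = 10.15 kHz, folds to fs − 12.4 kHz = 7.9 kHz.
23.8 kHz mod fs = 3.5 kHz.
3.5 kHz ≤ fs/2 = 10.15 kHz, appears at 3.5 kHz.
32 kHz mod fs = 11.7 kHz.
11.7 kHz > fs/2 = 10.15 kHz, folds to fs − 11.7 kHz = 8.6 kHz.
52.3 kHz mod fs = 11.7 kHz.
11.7 kHz > fs/2 = 10.15 kHz, folds to fs − 11.7 kHz = 8.6 kHz.
32 kHz and 52.3 kHz both map to 8.6 kHz.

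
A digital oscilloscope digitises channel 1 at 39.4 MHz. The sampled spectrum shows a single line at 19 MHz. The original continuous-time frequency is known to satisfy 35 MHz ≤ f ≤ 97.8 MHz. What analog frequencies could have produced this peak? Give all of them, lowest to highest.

58.4 MHz, 59.8 MHz, 97.8 MHz

Frequencies that alias to 19 MHz are k·fs ± 19 MHz for integer k ≥ 0.
k=0: 19 MHz.
k=1: 20.4 MHz, 58.4 MHz.
k=2: 59.8 MHz, 97.8 MHz.
k=3: 99.2 MHz, 137.2 MHz.
Within [35 MHz, 97.8 MHz]: 58.4 MHz, 59.8 MHz, 97.8 MHz.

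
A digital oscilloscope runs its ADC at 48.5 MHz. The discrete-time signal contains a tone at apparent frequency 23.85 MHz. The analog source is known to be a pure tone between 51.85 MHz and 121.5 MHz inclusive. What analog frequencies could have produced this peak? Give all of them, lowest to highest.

72.35 MHz, 73.15 MHz, 120.85 MHz

Frequencies that alias to 23.85 MHz are k·fs ± 23.85 MHz for integer k ≥ 0.
k=0: 23.85 MHz.
k=1: 24.65 MHz, 72.35 MHz.
k=2: 73.15 MHz, 120.85 MHz.
k=3: 121.65 MHz, 169.35 MHz.
Within [51.85 MHz, 121.5 MHz]: 72.35 MHz, 73.15 MHz, 120.85 MHz.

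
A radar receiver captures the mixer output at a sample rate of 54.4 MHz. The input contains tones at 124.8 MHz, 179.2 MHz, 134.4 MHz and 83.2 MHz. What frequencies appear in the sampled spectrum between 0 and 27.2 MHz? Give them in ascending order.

16 MHz, 25.6 MHz

fs/2 = 27.2 MHz.
124.8 MHz mod fs = 16 MHz.
16 MHz ≤ fs/2 = 27.2 MHz, appears at 16 MHz.
179.2 MHz mod fs = 16 MHz.
16 MHz ≤ fs/2 = 27.2 MHz, appears at 16 MHz.
134.4 MHz mod fs = 25.6 MHz.
25.6 MHz ≤ fs/2 = 27.2 MHz, appears at 25.6 MHz.
83.2 MHz mod fs = 28.8 MHz.
28.8 MHz > fs/2 = 27.2 MHz, folds to fs − 28.8 MHz = 25.6 MHz.
Distinct values: {16 MHz, 25.6 MHz}.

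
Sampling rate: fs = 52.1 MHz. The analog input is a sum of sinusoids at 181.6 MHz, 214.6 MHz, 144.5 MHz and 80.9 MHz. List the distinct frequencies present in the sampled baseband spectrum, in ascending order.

6.2 MHz, 11.8 MHz, 23.3 MHz, 25.3 MHz

fs/2 = 26.05 MHz.
181.6 MHz mod fs = 25.3 MHz.
25.3 MHz ≤ fs/2 = 26.05 MHz, appears at 25.3 MHz.
214.6 MHz mod fs = 6.2 MHz.
6.2 MHz ≤ fs/2 = 26.05 MHz, appears at 6.2 MHz.
144.5 MHz mod fs = 40.3 MHz.
40.3 MHz > fs/2 = 26.05 MHz, folds to fs − 40.3 MHz = 11.8 MHz.
80.9 MHz mod fs = 28.8 MHz.
28.8 MHz > fs/2 = 26.05 MHz, folds to fs − 28.8 MHz = 23.3 MHz.
Distinct values: {6.2 MHz, 11.8 MHz, 23.3 MHz, 25.3 MHz}.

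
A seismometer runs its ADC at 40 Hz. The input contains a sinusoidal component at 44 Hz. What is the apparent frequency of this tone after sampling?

44 Hz mod fs = 4 Hz.
4 Hz ≤ fs/2 = 20 Hz, appears at 4 Hz.

4 Hz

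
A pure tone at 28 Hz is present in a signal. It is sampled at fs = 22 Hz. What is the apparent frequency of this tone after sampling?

28 Hz mod fs = 6 Hz.
6 Hz ≤ fs/2 = 11 Hz, appears at 6 Hz.

6 Hz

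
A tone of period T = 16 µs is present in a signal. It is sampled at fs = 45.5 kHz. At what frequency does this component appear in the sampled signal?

17 kHz

T = 16 µs → f = 1/T = 62.5 kHz.
62.5 kHz mod fs = 17 kHz.
17 kHz ≤ fs/2 = 22.75 kHz, appears at 17 kHz.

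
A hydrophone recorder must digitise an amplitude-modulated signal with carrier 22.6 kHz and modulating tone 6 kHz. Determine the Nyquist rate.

AM sidebands sit at fc ± fm = 16.6 kHz and 28.6 kHz.
Highest-frequency component: 28.6 kHz.
Nyquist rate = 2 × 28.6 kHz = 57.2 kHz.

57.2 kHz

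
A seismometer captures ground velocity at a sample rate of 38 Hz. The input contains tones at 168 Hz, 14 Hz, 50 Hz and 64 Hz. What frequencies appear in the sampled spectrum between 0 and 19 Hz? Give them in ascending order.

12 Hz, 14 Hz, 16 Hz

fs/2 = 19 Hz.
168 Hz mod fs = 16 Hz.
16 Hz ≤ fs/2 = 19 Hz, appears at 16 Hz.
14 Hz ≤ fs/2 = 19 Hz, passes unchanged.
50 Hz mod fs = 12 Hz.
12 Hz ≤ fs/2 = 19 Hz, appears at 12 Hz.
64 Hz mod fs = 26 Hz.
26 Hz > fs/2 = 19 Hz, folds to fs − 26 Hz = 12 Hz.
Distinct values: {12 Hz, 14 Hz, 16 Hz}.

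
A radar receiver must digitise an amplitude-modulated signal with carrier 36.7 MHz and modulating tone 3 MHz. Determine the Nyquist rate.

79.4 MHz

AM sidebands sit at fc ± fm = 33.7 MHz and 39.7 MHz.
Highest-frequency component: 39.7 MHz.
Nyquist rate = 2 × 39.7 MHz = 79.4 MHz.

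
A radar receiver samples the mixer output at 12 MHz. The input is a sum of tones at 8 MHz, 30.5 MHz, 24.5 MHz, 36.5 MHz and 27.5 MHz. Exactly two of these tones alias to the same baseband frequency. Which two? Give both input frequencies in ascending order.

fs/2 = 6 MHz.
8 MHz > fs/2 = 6 MHz, folds to fs − 8 MHz = 4 MHz.
30.5 MHz mod fs = 6.5 MHz.
6.5 MHz > fs/2 = 6 MHz, folds to fs − 6.5 MHz = 5.5 MHz.
24.5 MHz mod fs = 0.5 MHz.
0.5 MHz ≤ fs/2 = 6 MHz, appears at 0.5 MHz.
36.5 MHz mod fs = 0.5 MHz.
0.5 MHz ≤ fs/2 = 6 MHz, appears at 0.5 MHz.
27.5 MHz mod fs = 3.5 MHz.
3.5 MHz ≤ fs/2 = 6 MHz, appears at 3.5 MHz.
24.5 MHz and 36.5 MHz both map to 0.5 MHz.

24.5 MHz, 36.5 MHz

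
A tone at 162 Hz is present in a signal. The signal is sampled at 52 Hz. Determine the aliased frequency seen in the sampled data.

6 Hz

162 Hz mod fs = 6 Hz.
6 Hz ≤ fs/2 = 26 Hz, appears at 6 Hz.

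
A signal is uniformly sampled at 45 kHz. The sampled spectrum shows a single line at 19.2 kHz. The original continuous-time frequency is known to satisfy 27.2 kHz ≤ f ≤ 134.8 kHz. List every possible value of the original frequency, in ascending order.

64.2 kHz, 70.8 kHz, 109.2 kHz, 115.8 kHz

Frequencies that alias to 19.2 kHz are k·fs ± 19.2 kHz for integer k ≥ 0.
k=0: 19.2 kHz.
k=1: 25.8 kHz, 64.2 kHz.
k=2: 70.8 kHz, 109.2 kHz.
k=3: 115.8 kHz, 154.2 kHz.
k=4: 160.8 kHz, 199.2 kHz.
Within [27.2 kHz, 134.8 kHz]: 64.2 kHz, 70.8 kHz, 109.2 kHz, 115.8 kHz.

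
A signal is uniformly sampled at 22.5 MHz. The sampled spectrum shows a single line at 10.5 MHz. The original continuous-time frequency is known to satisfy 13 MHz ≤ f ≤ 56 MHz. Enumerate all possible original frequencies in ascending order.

33 MHz, 34.5 MHz, 55.5 MHz

Frequencies that alias to 10.5 MHz are k·fs ± 10.5 MHz for integer k ≥ 0.
k=0: 10.5 MHz.
k=1: 12 MHz, 33 MHz.
k=2: 34.5 MHz, 55.5 MHz.
k=3: 57 MHz, 78 MHz.
Within [13 MHz, 56 MHz]: 33 MHz, 34.5 MHz, 55.5 MHz.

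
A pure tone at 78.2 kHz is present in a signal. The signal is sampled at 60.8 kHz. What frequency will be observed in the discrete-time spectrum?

17.4 kHz

78.2 kHz mod fs = 17.4 kHz.
17.4 kHz ≤ fs/2 = 30.4 kHz, appears at 17.4 kHz.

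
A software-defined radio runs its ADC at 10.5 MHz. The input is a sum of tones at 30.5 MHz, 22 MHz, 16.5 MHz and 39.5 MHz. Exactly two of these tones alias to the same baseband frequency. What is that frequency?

fs/2 = 5.25 MHz.
30.5 MHz mod fs = 9.5 MHz.
9.5 MHz > fs/2 = 5.25 MHz, folds to fs − 9.5 MHz = 1 MHz.
22 MHz mod fs = 1 MHz.
1 MHz ≤ fs/2 = 5.25 MHz, appears at 1 MHz.
16.5 MHz mod fs = 6 MHz.
6 MHz > fs/2 = 5.25 MHz, folds to fs − 6 MHz = 4.5 MHz.
39.5 MHz mod fs = 8 MHz.
8 MHz > fs/2 = 5.25 MHz, folds to fs − 8 MHz = 2.5 MHz.
22 MHz and 30.5 MHz both map to 1 MHz.

1 MHz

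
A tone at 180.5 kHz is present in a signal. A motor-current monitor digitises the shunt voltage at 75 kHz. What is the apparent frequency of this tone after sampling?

30.5 kHz

180.5 kHz mod fs = 30.5 kHz.
30.5 kHz ≤ fs/2 = 37.5 kHz, appears at 30.5 kHz.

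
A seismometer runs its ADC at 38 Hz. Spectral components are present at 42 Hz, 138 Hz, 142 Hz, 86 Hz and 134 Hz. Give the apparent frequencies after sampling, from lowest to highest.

fs/2 = 19 Hz.
42 Hz mod fs = 4 Hz.
4 Hz ≤ fs/2 = 19 Hz, appears at 4 Hz.
138 Hz mod fs = 24 Hz.
24 Hz > fs/2 = 19 Hz, folds to fs − 24 Hz = 14 Hz.
142 Hz mod fs = 28 Hz.
28 Hz > fs/2 = 19 Hz, folds to fs − 28 Hz = 10 Hz.
86 Hz mod fs = 10 Hz.
10 Hz ≤ fs/2 = 19 Hz, appears at 10 Hz.
134 Hz mod fs = 20 Hz.
20 Hz > fs/2 = 19 Hz, folds to fs − 20 Hz = 18 Hz.
Distinct values: {4 Hz, 10 Hz, 14 Hz, 18 Hz}.

4 Hz, 10 Hz, 14 Hz, 18 Hz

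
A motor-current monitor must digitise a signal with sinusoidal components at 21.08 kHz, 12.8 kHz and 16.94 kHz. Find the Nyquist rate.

Highest-frequency component: 21.08 kHz.
Nyquist rate = 2 × 21.08 kHz = 42.16 kHz.

42.16 kHz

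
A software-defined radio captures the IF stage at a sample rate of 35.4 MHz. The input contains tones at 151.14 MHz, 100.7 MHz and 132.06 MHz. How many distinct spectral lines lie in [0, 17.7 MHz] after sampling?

2

fs/2 = 17.7 MHz.
151.14 MHz mod fs = 9.54 MHz.
9.54 MHz ≤ fs/2 = 17.7 MHz, appears at 9.54 MHz.
100.7 MHz mod fs = 29.9 MHz.
29.9 MHz > fs/2 = 17.7 MHz, folds to fs − 29.9 MHz = 5.5 MHz.
132.06 MHz mod fs = 25.86 MHz.
25.86 MHz > fs/2 = 17.7 MHz, folds to fs − 25.86 MHz = 9.54 MHz.
Distinct values: {5.5 MHz, 9.54 MHz} → 2.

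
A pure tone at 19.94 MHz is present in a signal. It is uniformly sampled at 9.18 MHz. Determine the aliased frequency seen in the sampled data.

19.94 MHz mod fs = 1.58 MHz.
1.58 MHz ≤ fs/2 = 4.59 MHz, appears at 1.58 MHz.

1.58 MHz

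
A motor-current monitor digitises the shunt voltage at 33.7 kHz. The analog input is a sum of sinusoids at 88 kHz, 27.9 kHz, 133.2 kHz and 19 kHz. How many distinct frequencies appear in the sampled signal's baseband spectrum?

fs/2 = 16.85 kHz.
88 kHz mod fs = 20.6 kHz.
20.6 kHz > fs/2 = 16.85 kHz, folds to fs − 20.6 kHz = 13.1 kHz.
27.9 kHz > fs/2 = 16.85 kHz, folds to fs − 27.9 kHz = 5.8 kHz.
133.2 kHz mod fs = 32.1 kHz.
32.1 kHz > fs/2 = 16.85 kHz, folds to fs − 32.1 kHz = 1.6 kHz.
19 kHz > fs/2 = 16.85 kHz, folds to fs − 19 kHz = 14.7 kHz.
Distinct values: {1.6 kHz, 5.8 kHz, 13.1 kHz, 14.7 kHz} → 4.

4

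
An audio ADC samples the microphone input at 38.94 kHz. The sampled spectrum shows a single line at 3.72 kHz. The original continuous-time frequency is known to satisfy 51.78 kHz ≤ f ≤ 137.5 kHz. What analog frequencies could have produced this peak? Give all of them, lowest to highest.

74.16 kHz, 81.6 kHz, 113.1 kHz, 120.54 kHz

Frequencies that alias to 3.72 kHz are k·fs ± 3.72 kHz for integer k ≥ 0.
k=0: 3.72 kHz.
k=1: 35.22 kHz, 42.66 kHz.
k=2: 74.16 kHz, 81.6 kHz.
k=3: 113.1 kHz, 120.54 kHz.
k=4: 152.04 kHz, 159.48 kHz.
Within [51.78 kHz, 137.5 kHz]: 74.16 kHz, 81.6 kHz, 113.1 kHz, 120.54 kHz.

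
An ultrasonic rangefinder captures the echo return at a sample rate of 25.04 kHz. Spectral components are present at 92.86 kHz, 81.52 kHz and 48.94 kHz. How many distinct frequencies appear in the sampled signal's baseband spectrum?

3

fs/2 = 12.52 kHz.
92.86 kHz mod fs = 17.74 kHz.
17.74 kHz > fs/2 = 12.52 kHz, folds to fs − 17.74 kHz = 7.3 kHz.
81.52 kHz mod fs = 6.4 kHz.
6.4 kHz ≤ fs/2 = 12.52 kHz, appears at 6.4 kHz.
48.94 kHz mod fs = 23.9 kHz.
23.9 kHz > fs/2 = 12.52 kHz, folds to fs − 23.9 kHz = 1.14 kHz.
Distinct values: {1.14 kHz, 6.4 kHz, 7.3 kHz} → 3.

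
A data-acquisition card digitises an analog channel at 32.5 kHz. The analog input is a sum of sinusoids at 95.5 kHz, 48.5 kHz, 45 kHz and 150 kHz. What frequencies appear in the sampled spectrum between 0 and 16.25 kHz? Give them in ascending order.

fs/2 = 16.25 kHz.
95.5 kHz mod fs = 30.5 kHz.
30.5 kHz > fs/2 = 16.25 kHz, folds to fs − 30.5 kHz = 2 kHz.
48.5 kHz mod fs = 16 kHz.
16 kHz ≤ fs/2 = 16.25 kHz, appears at 16 kHz.
45 kHz mod fs = 12.5 kHz.
12.5 kHz ≤ fs/2 = 16.25 kHz, appears at 12.5 kHz.
150 kHz mod fs = 20 kHz.
20 kHz > fs/2 = 16.25 kHz, folds to fs − 20 kHz = 12.5 kHz.
Distinct values: {2 kHz, 12.5 kHz, 16 kHz}.

2 kHz, 12.5 kHz, 16 kHz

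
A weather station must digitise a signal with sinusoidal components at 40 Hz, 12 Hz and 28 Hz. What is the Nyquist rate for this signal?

80 Hz

Highest-frequency component: 40 Hz.
Nyquist rate = 2 × 40 Hz = 80 Hz.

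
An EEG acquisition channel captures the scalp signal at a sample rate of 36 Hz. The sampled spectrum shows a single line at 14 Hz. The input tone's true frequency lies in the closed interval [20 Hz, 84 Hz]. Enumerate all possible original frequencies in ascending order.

22 Hz, 50 Hz, 58 Hz

Frequencies that alias to 14 Hz are k·fs ± 14 Hz for integer k ≥ 0.
k=0: 14 Hz.
k=1: 22 Hz, 50 Hz.
k=2: 58 Hz, 86 Hz.
k=3: 94 Hz, 122 Hz.
Within [20 Hz, 84 Hz]: 22 Hz, 50 Hz, 58 Hz.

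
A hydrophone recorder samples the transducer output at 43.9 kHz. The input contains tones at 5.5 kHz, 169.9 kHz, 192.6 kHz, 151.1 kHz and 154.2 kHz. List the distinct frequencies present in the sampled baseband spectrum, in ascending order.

5.5 kHz, 5.7 kHz, 17 kHz, 19.4 kHz, 21.4 kHz

fs/2 = 21.95 kHz.
5.5 kHz ≤ fs/2 = 21.95 kHz, passes unchanged.
169.9 kHz mod fs = 38.2 kHz.
38.2 kHz > fs/2 = 21.95 kHz, folds to fs − 38.2 kHz = 5.7 kHz.
192.6 kHz mod fs = 17 kHz.
17 kHz ≤ fs/2 = 21.95 kHz, appears at 17 kHz.
151.1 kHz mod fs = 19.4 kHz.
19.4 kHz ≤ fs/2 = 21.95 kHz, appears at 19.4 kHz.
154.2 kHz mod fs = 22.5 kHz.
22.5 kHz > fs/2 = 21.95 kHz, folds to fs − 22.5 kHz = 21.4 kHz.
Distinct values: {5.5 kHz, 5.7 kHz, 17 kHz, 19.4 kHz, 21.4 kHz}.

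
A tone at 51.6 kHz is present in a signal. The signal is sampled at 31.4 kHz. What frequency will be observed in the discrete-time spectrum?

11.2 kHz

51.6 kHz mod fs = 20.2 kHz.
20.2 kHz > fs/2 = 15.7 kHz, folds to fs − 20.2 kHz = 11.2 kHz.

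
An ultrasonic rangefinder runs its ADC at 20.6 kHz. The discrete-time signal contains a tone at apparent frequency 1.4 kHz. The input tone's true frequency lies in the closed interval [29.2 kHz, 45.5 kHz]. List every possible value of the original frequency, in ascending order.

39.8 kHz, 42.6 kHz

Frequencies that alias to 1.4 kHz are k·fs ± 1.4 kHz for integer k ≥ 0.
k=0: 1.4 kHz.
k=1: 19.2 kHz, 22 kHz.
k=2: 39.8 kHz, 42.6 kHz.
k=3: 60.4 kHz, 63.2 kHz.
Within [29.2 kHz, 45.5 kHz]: 39.8 kHz, 42.6 kHz.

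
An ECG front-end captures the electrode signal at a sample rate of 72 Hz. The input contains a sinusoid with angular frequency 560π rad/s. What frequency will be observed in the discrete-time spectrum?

8 Hz

ω = 560π rad/s → f = ω/(2π) = 280 Hz.
280 Hz mod fs = 64 Hz.
64 Hz > fs/2 = 36 Hz, folds to fs − 64 Hz = 8 Hz.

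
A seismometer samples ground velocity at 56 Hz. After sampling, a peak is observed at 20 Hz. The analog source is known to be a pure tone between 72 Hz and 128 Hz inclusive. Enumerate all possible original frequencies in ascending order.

Frequencies that alias to 20 Hz are k·fs ± 20 Hz for integer k ≥ 0.
k=0: 20 Hz.
k=1: 36 Hz, 76 Hz.
k=2: 92 Hz, 132 Hz.
k=3: 148 Hz, 188 Hz.
Within [72 Hz, 128 Hz]: 76 Hz, 92 Hz.

76 Hz, 92 Hz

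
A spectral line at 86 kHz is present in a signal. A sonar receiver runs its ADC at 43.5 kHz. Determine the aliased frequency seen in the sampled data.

1 kHz

86 kHz mod fs = 42.5 kHz.
42.5 kHz > fs/2 = 21.75 kHz, folds to fs − 42.5 kHz = 1 kHz.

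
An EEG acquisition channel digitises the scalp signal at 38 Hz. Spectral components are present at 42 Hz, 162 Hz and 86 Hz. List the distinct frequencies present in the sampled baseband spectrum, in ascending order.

fs/2 = 19 Hz.
42 Hz mod fs = 4 Hz.
4 Hz ≤ fs/2 = 19 Hz, appears at 4 Hz.
162 Hz mod fs = 10 Hz.
10 Hz ≤ fs/2 = 19 Hz, appears at 10 Hz.
86 Hz mod fs = 10 Hz.
10 Hz ≤ fs/2 = 19 Hz, appears at 10 Hz.
Distinct values: {4 Hz, 10 Hz}.

4 Hz, 10 Hz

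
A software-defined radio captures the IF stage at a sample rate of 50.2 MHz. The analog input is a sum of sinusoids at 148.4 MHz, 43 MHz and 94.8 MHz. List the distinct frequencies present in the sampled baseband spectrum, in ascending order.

2.2 MHz, 5.6 MHz, 7.2 MHz

fs/2 = 25.1 MHz.
148.4 MHz mod fs = 48 MHz.
48 MHz > fs/2 = 25.1 MHz, folds to fs − 48 MHz = 2.2 MHz.
43 MHz > fs/2 = 25.1 MHz, folds to fs − 43 MHz = 7.2 MHz.
94.8 MHz mod fs = 44.6 MHz.
44.6 MHz > fs/2 = 25.1 MHz, folds to fs − 44.6 MHz = 5.6 MHz.
Distinct values: {2.2 MHz, 5.6 MHz, 7.2 MHz}.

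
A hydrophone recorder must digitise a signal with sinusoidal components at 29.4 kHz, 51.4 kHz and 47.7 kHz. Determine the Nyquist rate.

102.8 kHz

Highest-frequency component: 51.4 kHz.
Nyquist rate = 2 × 51.4 kHz = 102.8 kHz.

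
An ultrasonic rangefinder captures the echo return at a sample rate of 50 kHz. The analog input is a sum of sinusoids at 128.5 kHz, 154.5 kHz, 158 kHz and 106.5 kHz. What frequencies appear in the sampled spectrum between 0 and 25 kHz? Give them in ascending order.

fs/2 = 25 kHz.
128.5 kHz mod fs = 28.5 kHz.
28.5 kHz > fs/2 = 25 kHz, folds to fs − 28.5 kHz = 21.5 kHz.
154.5 kHz mod fs = 4.5 kHz.
4.5 kHz ≤ fs/2 = 25 kHz, appears at 4.5 kHz.
158 kHz mod fs = 8 kHz.
8 kHz ≤ fs/2 = 25 kHz, appears at 8 kHz.
106.5 kHz mod fs = 6.5 kHz.
6.5 kHz ≤ fs/2 = 25 kHz, appears at 6.5 kHz.
Distinct values: {4.5 kHz, 6.5 kHz, 8 kHz, 21.5 kHz}.

4.5 kHz, 6.5 kHz, 8 kHz, 21.5 kHz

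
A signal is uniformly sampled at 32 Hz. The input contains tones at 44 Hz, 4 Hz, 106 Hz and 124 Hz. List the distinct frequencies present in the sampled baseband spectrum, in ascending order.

4 Hz, 10 Hz, 12 Hz

fs/2 = 16 Hz.
44 Hz mod fs = 12 Hz.
12 Hz ≤ fs/2 = 16 Hz, appears at 12 Hz.
4 Hz ≤ fs/2 = 16 Hz, passes unchanged.
106 Hz mod fs = 10 Hz.
10 Hz ≤ fs/2 = 16 Hz, appears at 10 Hz.
124 Hz mod fs = 28 Hz.
28 Hz > fs/2 = 16 Hz, folds to fs − 28 Hz = 4 Hz.
Distinct values: {4 Hz, 10 Hz, 12 Hz}.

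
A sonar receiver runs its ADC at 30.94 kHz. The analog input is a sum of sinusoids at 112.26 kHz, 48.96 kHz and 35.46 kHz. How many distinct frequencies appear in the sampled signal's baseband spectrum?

3

fs/2 = 15.47 kHz.
112.26 kHz mod fs = 19.44 kHz.
19.44 kHz > fs/2 = 15.47 kHz, folds to fs − 19.44 kHz = 11.5 kHz.
48.96 kHz mod fs = 18.02 kHz.
18.02 kHz > fs/2 = 15.47 kHz, folds to fs − 18.02 kHz = 12.92 kHz.
35.46 kHz mod fs = 4.52 kHz.
4.52 kHz ≤ fs/2 = 15.47 kHz, appears at 4.52 kHz.
Distinct values: {4.52 kHz, 11.5 kHz, 12.92 kHz} → 3.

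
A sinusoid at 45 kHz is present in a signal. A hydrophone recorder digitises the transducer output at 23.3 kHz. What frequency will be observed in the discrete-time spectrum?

1.6 kHz

45 kHz mod fs = 21.7 kHz.
21.7 kHz > fs/2 = 11.65 kHz, folds to fs − 21.7 kHz = 1.6 kHz.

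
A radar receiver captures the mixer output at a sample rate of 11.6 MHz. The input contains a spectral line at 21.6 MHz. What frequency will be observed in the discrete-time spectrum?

1.6 MHz

21.6 MHz mod fs = 10 MHz.
10 MHz > fs/2 = 5.8 MHz, folds to fs − 10 MHz = 1.6 MHz.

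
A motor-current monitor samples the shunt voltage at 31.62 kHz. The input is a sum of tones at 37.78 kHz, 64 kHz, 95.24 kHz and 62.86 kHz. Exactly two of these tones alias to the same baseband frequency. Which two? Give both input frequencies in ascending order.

62.86 kHz, 95.24 kHz

fs/2 = 15.81 kHz.
37.78 kHz mod fs = 6.16 kHz.
6.16 kHz ≤ fs/2 = 15.81 kHz, appears at 6.16 kHz.
64 kHz mod fs = 0.76 kHz.
0.76 kHz ≤ fs/2 = 15.81 kHz, appears at 0.76 kHz.
95.24 kHz mod fs = 0.38 kHz.
0.38 kHz ≤ fs/2 = 15.81 kHz, appears at 0.38 kHz.
62.86 kHz mod fs = 31.24 kHz.
31.24 kHz > fs/2 = 15.81 kHz, folds to fs − 31.24 kHz = 0.38 kHz.
62.86 kHz and 95.24 kHz both map to 0.38 kHz.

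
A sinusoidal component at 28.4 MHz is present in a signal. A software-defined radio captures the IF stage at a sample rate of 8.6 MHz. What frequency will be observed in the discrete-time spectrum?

28.4 MHz mod fs = 2.6 MHz.
2.6 MHz ≤ fs/2 = 4.3 MHz, appears at 2.6 MHz.

2.6 MHz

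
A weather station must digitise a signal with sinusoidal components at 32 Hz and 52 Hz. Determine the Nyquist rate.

Highest-frequency component: 52 Hz.
Nyquist rate = 2 × 52 Hz = 104 Hz.

104 Hz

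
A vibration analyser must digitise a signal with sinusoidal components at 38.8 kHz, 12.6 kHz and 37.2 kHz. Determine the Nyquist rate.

Highest-frequency component: 38.8 kHz.
Nyquist rate = 2 × 38.8 kHz = 77.6 kHz.

77.6 kHz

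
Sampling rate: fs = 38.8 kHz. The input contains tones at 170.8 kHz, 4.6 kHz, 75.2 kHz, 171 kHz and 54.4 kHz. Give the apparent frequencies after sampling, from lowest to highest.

fs/2 = 19.4 kHz.
170.8 kHz mod fs = 15.6 kHz.
15.6 kHz ≤ fs/2 = 19.4 kHz, appears at 15.6 kHz.
4.6 kHz ≤ fs/2 = 19.4 kHz, passes unchanged.
75.2 kHz mod fs = 36.4 kHz.
36.4 kHz > fs/2 = 19.4 kHz, folds to fs − 36.4 kHz = 2.4 kHz.
171 kHz mod fs = 15.8 kHz.
15.8 kHz ≤ fs/2 = 19.4 kHz, appears at 15.8 kHz.
54.4 kHz mod fs = 15.6 kHz.
15.6 kHz ≤ fs/2 = 19.4 kHz, appears at 15.6 kHz.
Distinct values: {2.4 kHz, 4.6 kHz, 15.6 kHz, 15.8 kHz}.

2.4 kHz, 4.6 kHz, 15.6 kHz, 15.8 kHz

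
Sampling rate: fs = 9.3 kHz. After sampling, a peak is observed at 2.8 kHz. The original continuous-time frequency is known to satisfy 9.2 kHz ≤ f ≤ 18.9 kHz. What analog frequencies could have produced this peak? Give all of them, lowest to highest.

12.1 kHz, 15.8 kHz

Frequencies that alias to 2.8 kHz are k·fs ± 2.8 kHz for integer k ≥ 0.
k=0: 2.8 kHz.
k=1: 6.5 kHz, 12.1 kHz.
k=2: 15.8 kHz, 21.4 kHz.
k=3: 25.1 kHz, 30.7 kHz.
Within [9.2 kHz, 18.9 kHz]: 12.1 kHz, 15.8 kHz.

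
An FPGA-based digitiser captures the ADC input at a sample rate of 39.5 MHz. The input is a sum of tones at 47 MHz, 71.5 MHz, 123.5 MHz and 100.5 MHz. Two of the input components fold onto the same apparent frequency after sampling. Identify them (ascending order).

47 MHz, 71.5 MHz

fs/2 = 19.75 MHz.
47 MHz mod fs = 7.5 MHz.
7.5 MHz ≤ fs/2 = 19.75 MHz, appears at 7.5 MHz.
71.5 MHz mod fs = 32 MHz.
32 MHz > fs/2 = 19.75 MHz, folds to fs − 32 MHz = 7.5 MHz.
123.5 MHz mod fs = 5 MHz.
5 MHz ≤ fs/2 = 19.75 MHz, appears at 5 MHz.
100.5 MHz mod fs = 21.5 MHz.
21.5 MHz > fs/2 = 19.75 MHz, folds to fs − 21.5 MHz = 18 MHz.
47 MHz and 71.5 MHz both map to 7.5 MHz.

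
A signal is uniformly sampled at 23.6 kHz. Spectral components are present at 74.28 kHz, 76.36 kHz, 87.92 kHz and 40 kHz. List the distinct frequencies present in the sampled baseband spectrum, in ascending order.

3.48 kHz, 5.56 kHz, 6.48 kHz, 7.2 kHz

fs/2 = 11.8 kHz.
74.28 kHz mod fs = 3.48 kHz.
3.48 kHz ≤ fs/2 = 11.8 kHz, appears at 3.48 kHz.
76.36 kHz mod fs = 5.56 kHz.
5.56 kHz ≤ fs/2 = 11.8 kHz, appears at 5.56 kHz.
87.92 kHz mod fs = 17.12 kHz.
17.12 kHz > fs/2 = 11.8 kHz, folds to fs − 17.12 kHz = 6.48 kHz.
40 kHz mod fs = 16.4 kHz.
16.4 kHz > fs/2 = 11.8 kHz, folds to fs − 16.4 kHz = 7.2 kHz.
Distinct values: {3.48 kHz, 5.56 kHz, 6.48 kHz, 7.2 kHz}.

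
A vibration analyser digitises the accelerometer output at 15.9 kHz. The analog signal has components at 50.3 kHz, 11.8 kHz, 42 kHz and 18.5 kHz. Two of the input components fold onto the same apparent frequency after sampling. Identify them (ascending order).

fs/2 = 7.95 kHz.
50.3 kHz mod fs = 2.6 kHz.
2.6 kHz ≤ fs/2 = 7.95 kHz, appears at 2.6 kHz.
11.8 kHz > fs/2 = 7.95 kHz, folds to fs − 11.8 kHz = 4.1 kHz.
42 kHz mod fs = 10.2 kHz.
10.2 kHz > fs/2 = 7.95 kHz, folds to fs − 10.2 kHz = 5.7 kHz.
18.5 kHz mod fs = 2.6 kHz.
2.6 kHz ≤ fs/2 = 7.95 kHz, appears at 2.6 kHz.
18.5 kHz and 50.3 kHz both map to 2.6 kHz.

18.5 kHz, 50.3 kHz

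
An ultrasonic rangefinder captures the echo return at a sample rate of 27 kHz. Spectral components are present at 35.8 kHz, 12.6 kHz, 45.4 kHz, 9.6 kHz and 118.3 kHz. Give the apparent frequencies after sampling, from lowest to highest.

fs/2 = 13.5 kHz.
35.8 kHz mod fs = 8.8 kHz.
8.8 kHz ≤ fs/2 = 13.5 kHz, appears at 8.8 kHz.
12.6 kHz ≤ fs/2 = 13.5 kHz, passes unchanged.
45.4 kHz mod fs = 18.4 kHz.
18.4 kHz > fs/2 = 13.5 kHz, folds to fs − 18.4 kHz = 8.6 kHz.
9.6 kHz ≤ fs/2 = 13.5 kHz, passes unchanged.
118.3 kHz mod fs = 10.3 kHz.
10.3 kHz ≤ fs/2 = 13.5 kHz, appears at 10.3 kHz.
Distinct values: {8.6 kHz, 8.8 kHz, 9.6 kHz, 10.3 kHz, 12.6 kHz}.

8.6 kHz, 8.8 kHz, 9.6 kHz, 10.3 kHz, 12.6 kHz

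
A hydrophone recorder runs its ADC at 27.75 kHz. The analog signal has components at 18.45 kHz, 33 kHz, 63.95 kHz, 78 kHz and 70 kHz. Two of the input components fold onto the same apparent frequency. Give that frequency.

5.25 kHz

fs/2 = 13.875 kHz.
18.45 kHz > fs/2 = 13.875 kHz, folds to fs − 18.45 kHz = 9.3 kHz.
33 kHz mod fs = 5.25 kHz.
5.25 kHz ≤ fs/2 = 13.875 kHz, appears at 5.25 kHz.
63.95 kHz mod fs = 8.45 kHz.
8.45 kHz ≤ fs/2 = 13.875 kHz, appears at 8.45 kHz.
78 kHz mod fs = 22.5 kHz.
22.5 kHz > fs/2 = 13.875 kHz, folds to fs − 22.5 kHz = 5.25 kHz.
70 kHz mod fs = 14.5 kHz.
14.5 kHz > fs/2 = 13.875 kHz, folds to fs − 14.5 kHz = 13.25 kHz.
33 kHz and 78 kHz both map to 5.25 kHz.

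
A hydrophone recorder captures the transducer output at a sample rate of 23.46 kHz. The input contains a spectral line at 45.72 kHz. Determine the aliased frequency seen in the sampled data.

1.2 kHz

45.72 kHz mod fs = 22.26 kHz.
22.26 kHz > fs/2 = 11.73 kHz, folds to fs − 22.26 kHz = 1.2 kHz.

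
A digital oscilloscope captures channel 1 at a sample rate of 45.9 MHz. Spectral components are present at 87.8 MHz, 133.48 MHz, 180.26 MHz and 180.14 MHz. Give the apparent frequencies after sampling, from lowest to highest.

fs/2 = 22.95 MHz.
87.8 MHz mod fs = 41.9 MHz.
41.9 MHz > fs/2 = 22.95 MHz, folds to fs − 41.9 MHz = 4 MHz.
133.48 MHz mod fs = 41.68 MHz.
41.68 MHz > fs/2 = 22.95 MHz, folds to fs − 41.68 MHz = 4.22 MHz.
180.26 MHz mod fs = 42.56 MHz.
42.56 MHz > fs/2 = 22.95 MHz, folds to fs − 42.56 MHz = 3.34 MHz.
180.14 MHz mod fs = 42.44 MHz.
42.44 MHz > fs/2 = 22.95 MHz, folds to fs − 42.44 MHz = 3.46 MHz.
Distinct values: {3.34 MHz, 3.46 MHz, 4 MHz, 4.22 MHz}.

3.34 MHz, 3.46 MHz, 4 MHz, 4.22 MHz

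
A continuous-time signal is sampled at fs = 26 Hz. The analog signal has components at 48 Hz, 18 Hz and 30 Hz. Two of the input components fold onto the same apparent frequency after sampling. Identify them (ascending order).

fs/2 = 13 Hz.
48 Hz mod fs = 22 Hz.
22 Hz > fs/2 = 13 Hz, folds to fs − 22 Hz = 4 Hz.
18 Hz > fs/2 = 13 Hz, folds to fs − 18 Hz = 8 Hz.
30 Hz mod fs = 4 Hz.
4 Hz ≤ fs/2 = 13 Hz, appears at 4 Hz.
30 Hz and 48 Hz both map to 4 Hz.

30 Hz, 48 Hz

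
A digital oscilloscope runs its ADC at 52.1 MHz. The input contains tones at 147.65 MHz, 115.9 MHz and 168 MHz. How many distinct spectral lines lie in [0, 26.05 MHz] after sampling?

2

fs/2 = 26.05 MHz.
147.65 MHz mod fs = 43.45 MHz.
43.45 MHz > fs/2 = 26.05 MHz, folds to fs − 43.45 MHz = 8.65 MHz.
115.9 MHz mod fs = 11.7 MHz.
11.7 MHz ≤ fs/2 = 26.05 MHz, appears at 11.7 MHz.
168 MHz mod fs = 11.7 MHz.
11.7 MHz ≤ fs/2 = 26.05 MHz, appears at 11.7 MHz.
Distinct values: {8.65 MHz, 11.7 MHz} → 2.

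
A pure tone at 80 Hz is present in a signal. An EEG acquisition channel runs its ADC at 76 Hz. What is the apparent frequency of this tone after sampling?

80 Hz mod fs = 4 Hz.
4 Hz ≤ fs/2 = 38 Hz, appears at 4 Hz.

4 Hz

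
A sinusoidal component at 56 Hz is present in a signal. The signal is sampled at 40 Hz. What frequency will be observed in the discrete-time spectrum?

56 Hz mod fs = 16 Hz.
16 Hz ≤ fs/2 = 20 Hz, appears at 16 Hz.

16 Hz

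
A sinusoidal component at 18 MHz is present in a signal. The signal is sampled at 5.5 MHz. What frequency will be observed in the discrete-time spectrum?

1.5 MHz

18 MHz mod fs = 1.5 MHz.
1.5 MHz ≤ fs/2 = 2.75 MHz, appears at 1.5 MHz.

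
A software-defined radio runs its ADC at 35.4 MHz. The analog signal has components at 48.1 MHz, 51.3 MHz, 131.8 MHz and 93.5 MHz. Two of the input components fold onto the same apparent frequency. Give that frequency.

12.7 MHz

fs/2 = 17.7 MHz.
48.1 MHz mod fs = 12.7 MHz.
12.7 MHz ≤ fs/2 = 17.7 MHz, appears at 12.7 MHz.
51.3 MHz mod fs = 15.9 MHz.
15.9 MHz ≤ fs/2 = 17.7 MHz, appears at 15.9 MHz.
131.8 MHz mod fs = 25.6 MHz.
25.6 MHz > fs/2 = 17.7 MHz, folds to fs − 25.6 MHz = 9.8 MHz.
93.5 MHz mod fs = 22.7 MHz.
22.7 MHz > fs/2 = 17.7 MHz, folds to fs − 22.7 MHz = 12.7 MHz.
48.1 MHz and 93.5 MHz both map to 12.7 MHz.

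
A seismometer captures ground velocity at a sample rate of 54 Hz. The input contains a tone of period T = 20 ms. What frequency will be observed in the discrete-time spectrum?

T = 20 ms → f = 1/T = 50 Hz.
50 Hz > fs/2 = 27 Hz, folds to fs − 50 Hz = 4 Hz.

4 Hz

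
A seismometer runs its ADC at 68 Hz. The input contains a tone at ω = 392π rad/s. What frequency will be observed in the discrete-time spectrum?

ω = 392π rad/s → f = ω/(2π) = 196 Hz.
196 Hz mod fs = 60 Hz.
60 Hz > fs/2 = 34 Hz, folds to fs − 60 Hz = 8 Hz.

8 Hz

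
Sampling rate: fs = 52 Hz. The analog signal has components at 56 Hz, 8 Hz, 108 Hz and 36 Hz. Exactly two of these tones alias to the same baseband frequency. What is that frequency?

4 Hz

fs/2 = 26 Hz.
56 Hz mod fs = 4 Hz.
4 Hz ≤ fs/2 = 26 Hz, appears at 4 Hz.
8 Hz ≤ fs/2 = 26 Hz, passes unchanged.
108 Hz mod fs = 4 Hz.
4 Hz ≤ fs/2 = 26 Hz, appears at 4 Hz.
36 Hz > fs/2 = 26 Hz, folds to fs − 36 Hz = 16 Hz.
56 Hz and 108 Hz both map to 4 Hz.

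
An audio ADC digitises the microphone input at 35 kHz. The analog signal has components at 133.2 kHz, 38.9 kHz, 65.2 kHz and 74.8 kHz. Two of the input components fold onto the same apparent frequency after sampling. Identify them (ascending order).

fs/2 = 17.5 kHz.
133.2 kHz mod fs = 28.2 kHz.
28.2 kHz > fs/2 = 17.5 kHz, folds to fs − 28.2 kHz = 6.8 kHz.
38.9 kHz mod fs = 3.9 kHz.
3.9 kHz ≤ fs/2 = 17.5 kHz, appears at 3.9 kHz.
65.2 kHz mod fs = 30.2 kHz.
30.2 kHz > fs/2 = 17.5 kHz, folds to fs − 30.2 kHz = 4.8 kHz.
74.8 kHz mod fs = 4.8 kHz.
4.8 kHz ≤ fs/2 = 17.5 kHz, appears at 4.8 kHz.
65.2 kHz and 74.8 kHz both map to 4.8 kHz.

65.2 kHz, 74.8 kHz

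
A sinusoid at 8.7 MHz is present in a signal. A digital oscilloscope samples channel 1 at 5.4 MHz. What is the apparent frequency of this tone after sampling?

8.7 MHz mod fs = 3.3 MHz.
3.3 MHz > fs/2 = 2.7 MHz, folds to fs − 3.3 MHz = 2.1 MHz.

2.1 MHz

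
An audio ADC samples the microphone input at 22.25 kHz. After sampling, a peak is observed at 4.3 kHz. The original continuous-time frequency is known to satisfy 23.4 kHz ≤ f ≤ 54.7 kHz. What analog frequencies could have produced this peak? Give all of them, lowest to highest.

26.55 kHz, 40.2 kHz, 48.8 kHz

Frequencies that alias to 4.3 kHz are k·fs ± 4.3 kHz for integer k ≥ 0.
k=0: 4.3 kHz.
k=1: 17.95 kHz, 26.55 kHz.
k=2: 40.2 kHz, 48.8 kHz.
k=3: 62.45 kHz, 71.05 kHz.
Within [23.4 kHz, 54.7 kHz]: 26.55 kHz, 40.2 kHz, 48.8 kHz.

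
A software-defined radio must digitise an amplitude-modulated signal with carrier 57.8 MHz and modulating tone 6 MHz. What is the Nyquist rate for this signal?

AM sidebands sit at fc ± fm = 51.8 MHz and 63.8 MHz.
Highest-frequency component: 63.8 MHz.
Nyquist rate = 2 × 63.8 MHz = 127.6 MHz.

127.6 MHz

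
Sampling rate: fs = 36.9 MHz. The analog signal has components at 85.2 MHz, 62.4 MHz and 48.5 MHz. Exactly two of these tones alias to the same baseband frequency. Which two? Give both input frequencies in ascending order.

62.4 MHz, 85.2 MHz

fs/2 = 18.45 MHz.
85.2 MHz mod fs = 11.4 MHz.
11.4 MHz ≤ fs/2 = 18.45 MHz, appears at 11.4 MHz.
62.4 MHz mod fs = 25.5 MHz.
25.5 MHz > fs/2 = 18.45 MHz, folds to fs − 25.5 MHz = 11.4 MHz.
48.5 MHz mod fs = 11.6 MHz.
11.6 MHz ≤ fs/2 = 18.45 MHz, appears at 11.6 MHz.
62.4 MHz and 85.2 MHz both map to 11.4 MHz.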